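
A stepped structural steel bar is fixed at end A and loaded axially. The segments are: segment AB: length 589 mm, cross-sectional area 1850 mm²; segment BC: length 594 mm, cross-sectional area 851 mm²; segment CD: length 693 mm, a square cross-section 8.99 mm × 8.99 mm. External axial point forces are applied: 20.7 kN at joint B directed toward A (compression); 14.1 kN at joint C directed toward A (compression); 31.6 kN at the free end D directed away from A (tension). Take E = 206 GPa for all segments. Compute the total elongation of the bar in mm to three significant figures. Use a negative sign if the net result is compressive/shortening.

1.37 mm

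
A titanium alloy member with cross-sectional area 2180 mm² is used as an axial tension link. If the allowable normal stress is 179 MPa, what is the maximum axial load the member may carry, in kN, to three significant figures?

P_max = σ_allow · A = 179 · 2180 = 390200 N = 390.2 kN.

390 kN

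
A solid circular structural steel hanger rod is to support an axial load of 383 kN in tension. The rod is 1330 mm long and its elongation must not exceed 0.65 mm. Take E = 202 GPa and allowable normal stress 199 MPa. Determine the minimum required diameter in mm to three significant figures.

70.3 mm

Required area A ≥ P/σ_allow = 383000/199 = 1925 mm².
For a solid circular section, d ≥ √(4A/π) = 49.5 mm.
Elongation limit: A ≥ PL/(Eδ_allow) = 383000·1330/(202000·0.65) = 3880 mm² ⇒ d ≥ 70.28 mm.
The elongation limit governs.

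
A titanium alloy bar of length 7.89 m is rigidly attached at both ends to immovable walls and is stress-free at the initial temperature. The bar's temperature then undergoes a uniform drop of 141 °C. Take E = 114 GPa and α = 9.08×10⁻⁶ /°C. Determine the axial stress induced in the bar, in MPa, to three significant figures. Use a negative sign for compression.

Free thermal expansion αLΔT = 9.08e-6 · 7890 · -141 = -10.1 mm.
The walls impose strain ε = −(-10.1)/7890 = 1.2803e-03; σ = Eε = 114000 · 1.2803e-03 = 146 MPa.

146 MPa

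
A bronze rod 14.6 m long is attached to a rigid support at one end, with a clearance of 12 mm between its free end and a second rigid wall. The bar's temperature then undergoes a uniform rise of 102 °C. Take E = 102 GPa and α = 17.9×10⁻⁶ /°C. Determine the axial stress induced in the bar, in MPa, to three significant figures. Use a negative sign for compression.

Free thermal expansion αLΔT = 17.9e-6 · 14600 · 102 = 26.66 mm.
The walls engage after the gap closes; constrained expansion = 26.66 − 12 = 14.66 mm.
The walls impose strain ε = −(14.66)/14600 = -1.0039e-03; σ = Eε = 102000 · -1.0039e-03 = -102.4 MPa.

-102 MPa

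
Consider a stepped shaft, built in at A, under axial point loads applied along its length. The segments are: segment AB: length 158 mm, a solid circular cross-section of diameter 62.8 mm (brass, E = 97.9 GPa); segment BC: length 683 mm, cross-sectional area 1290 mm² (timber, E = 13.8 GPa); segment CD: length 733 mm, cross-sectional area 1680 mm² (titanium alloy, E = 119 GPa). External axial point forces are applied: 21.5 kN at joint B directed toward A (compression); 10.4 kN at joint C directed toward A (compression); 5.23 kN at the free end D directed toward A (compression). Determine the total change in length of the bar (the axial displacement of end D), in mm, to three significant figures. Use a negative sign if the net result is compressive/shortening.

-0.638 mm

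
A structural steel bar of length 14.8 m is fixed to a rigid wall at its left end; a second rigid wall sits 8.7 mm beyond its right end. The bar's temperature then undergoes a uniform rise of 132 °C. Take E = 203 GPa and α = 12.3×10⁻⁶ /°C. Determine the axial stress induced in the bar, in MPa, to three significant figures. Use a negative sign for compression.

-210 MPa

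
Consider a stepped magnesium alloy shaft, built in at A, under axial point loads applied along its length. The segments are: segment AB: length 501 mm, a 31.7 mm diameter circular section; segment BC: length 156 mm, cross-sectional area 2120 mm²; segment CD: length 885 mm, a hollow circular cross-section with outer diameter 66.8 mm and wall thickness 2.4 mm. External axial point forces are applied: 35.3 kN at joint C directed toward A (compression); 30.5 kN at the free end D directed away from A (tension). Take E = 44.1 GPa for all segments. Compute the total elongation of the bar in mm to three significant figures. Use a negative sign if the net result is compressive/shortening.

1.18 mm

Internal axial forces (sectioning from the free end, tension +): N_CD = 30.5 kN, N_BC = -4.8 kN, N_AB = -4.8 kN.
A_AB = 789.2 mm².
A_CD = 485.6 mm².
δ_AB = -4800·501/(789.2·44100) = -0.06909 mm
δ_BC = -4800·156/(2120·44100) = -0.008009 mm
δ_CD = 30500·885/(485.6·44100) = 1.261 mm
δ = Σδ_i = 1.183 mm.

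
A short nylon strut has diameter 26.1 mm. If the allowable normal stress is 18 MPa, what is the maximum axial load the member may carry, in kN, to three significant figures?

A = 535 mm².
P_max = σ_allow · A = 18 · 535 = 9630 N = 9.63 kN.

9.63 kN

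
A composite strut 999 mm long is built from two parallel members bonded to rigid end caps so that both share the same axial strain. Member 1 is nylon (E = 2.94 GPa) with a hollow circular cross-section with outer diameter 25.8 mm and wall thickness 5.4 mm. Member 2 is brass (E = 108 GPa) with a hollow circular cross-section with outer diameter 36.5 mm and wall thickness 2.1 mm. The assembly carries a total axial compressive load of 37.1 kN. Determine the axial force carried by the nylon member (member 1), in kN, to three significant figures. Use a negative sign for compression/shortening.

-1.48 kN

A_1 = 346.1 mm².
A_2 = 226.9 mm².
Equal strain + equilibrium ⇒ each member carries load in proportion to AE: A₁E₁ = 1017000 N, A₂E₂ = 24510000 N, ΣAE = 25530000 N.
F₁ = P·A₁E₁/ΣAE = -37100·1017000/25530000 = -1479 N.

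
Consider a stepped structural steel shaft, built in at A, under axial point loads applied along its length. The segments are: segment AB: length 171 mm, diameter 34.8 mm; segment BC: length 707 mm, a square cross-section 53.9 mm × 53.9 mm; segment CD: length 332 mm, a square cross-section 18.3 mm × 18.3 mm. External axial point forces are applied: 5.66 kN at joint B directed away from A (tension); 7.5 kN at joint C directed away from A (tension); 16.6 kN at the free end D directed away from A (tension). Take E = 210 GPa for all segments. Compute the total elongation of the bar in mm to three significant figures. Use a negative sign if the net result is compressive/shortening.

0.132 mm

Internal axial forces (sectioning from the free end, tension +): N_CD = 16.6 kN, N_BC = 24.1 kN, N_AB = 29.76 kN.
A_AB = 951.1 mm².
A_BC = 2905 mm².
A_CD = 334.9 mm².
δ_AB = 29760·171/(951.1·210000) = 0.02548 mm
δ_BC = 24100·707/(2905·210000) = 0.02793 mm
δ_CD = 16600·332/(334.9·210000) = 0.07837 mm
δ = Σδ_i = 0.1318 mm.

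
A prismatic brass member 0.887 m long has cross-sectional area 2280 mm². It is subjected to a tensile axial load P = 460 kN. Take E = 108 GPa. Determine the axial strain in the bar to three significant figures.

σ = N/A = 201.8 MPa; ε = σ/E = 201.8/108000 = 1.868e-03.

0.00187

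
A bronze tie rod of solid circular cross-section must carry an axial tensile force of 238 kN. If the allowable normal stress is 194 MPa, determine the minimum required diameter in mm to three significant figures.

39.5 mm

Required area A ≥ P/σ_allow = 238000/194 = 1227 mm².
For a solid circular section, d ≥ √(4A/π) = 39.52 mm.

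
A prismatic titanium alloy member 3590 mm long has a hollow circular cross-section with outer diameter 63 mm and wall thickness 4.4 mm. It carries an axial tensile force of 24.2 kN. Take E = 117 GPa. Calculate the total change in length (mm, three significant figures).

A = 810 mm².
δ_mech = NL/(AE) = 24200·3590/(810·117000) = 0.9167 mm.

0.917 mm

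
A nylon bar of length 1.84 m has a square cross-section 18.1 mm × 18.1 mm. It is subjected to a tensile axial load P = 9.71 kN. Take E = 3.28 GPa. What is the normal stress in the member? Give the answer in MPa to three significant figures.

A = 327.6 mm².
σ = N/A = 9710/327.6 = 29.64 MPa.

29.6 MPa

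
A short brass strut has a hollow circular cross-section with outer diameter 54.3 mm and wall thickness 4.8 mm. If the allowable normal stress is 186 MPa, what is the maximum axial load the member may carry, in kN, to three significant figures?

139 kN

A = 746.4 mm².
P_max = σ_allow · A = 186 · 746.4 = 138800 N = 138.8 kN.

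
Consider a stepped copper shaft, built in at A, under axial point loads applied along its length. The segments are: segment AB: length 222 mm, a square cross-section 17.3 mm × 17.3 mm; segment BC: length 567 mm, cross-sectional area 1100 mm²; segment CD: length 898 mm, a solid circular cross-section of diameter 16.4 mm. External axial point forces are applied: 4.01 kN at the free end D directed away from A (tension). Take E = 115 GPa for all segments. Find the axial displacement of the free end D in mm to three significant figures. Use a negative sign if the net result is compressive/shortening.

0.192 mm

Internal axial forces (sectioning from the free end, tension +): N_CD = 4.01 kN, N_BC = 4.01 kN, N_AB = 4.01 kN.
A_AB = 299.3 mm².
A_CD = 211.2 mm².
δ_AB = 4010·222/(299.3·115000) = 0.02586 mm
δ_BC = 4010·567/(1100·115000) = 0.01797 mm
δ_CD = 4010·898/(211.2·115000) = 0.1482 mm
δ = Σδ_i = 0.1921 mm.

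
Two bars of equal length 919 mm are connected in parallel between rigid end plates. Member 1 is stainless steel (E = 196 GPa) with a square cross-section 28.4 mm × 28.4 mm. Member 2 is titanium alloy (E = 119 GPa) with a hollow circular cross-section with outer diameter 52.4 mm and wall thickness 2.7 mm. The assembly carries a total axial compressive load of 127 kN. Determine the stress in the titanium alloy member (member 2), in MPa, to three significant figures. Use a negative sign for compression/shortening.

A_1 = 806.6 mm².
A_2 = 421.6 mm².
Equal strain + equilibrium ⇒ each member carries load in proportion to AE: A₁E₁ = 158100000 N, A₂E₂ = 50170000 N, ΣAE = 208300000 N.
σ₂ = P·E₂/ΣAE = -127000·119000/208300000 = -72.57 MPa.

-72.6 MPa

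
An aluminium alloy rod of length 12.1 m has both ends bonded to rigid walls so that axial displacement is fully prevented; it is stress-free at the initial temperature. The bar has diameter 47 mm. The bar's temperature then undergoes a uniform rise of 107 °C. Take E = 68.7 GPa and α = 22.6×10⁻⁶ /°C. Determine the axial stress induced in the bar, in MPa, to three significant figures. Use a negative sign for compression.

Free thermal expansion αLΔT = 22.6e-6 · 12100 · 107 = 29.26 mm.
The walls impose strain ε = −(29.26)/12100 = -2.4182e-03; σ = Eε = 68700 · -2.4182e-03 = -166.1 MPa.

-166 MPa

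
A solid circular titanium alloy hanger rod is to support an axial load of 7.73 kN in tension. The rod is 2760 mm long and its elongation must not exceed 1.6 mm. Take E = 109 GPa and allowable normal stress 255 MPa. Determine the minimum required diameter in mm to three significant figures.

12.5 mm

Required area A ≥ P/σ_allow = 7730/255 = 30.31 mm².
For a solid circular section, d ≥ √(4A/π) = 6.213 mm.
Elongation limit: A ≥ PL/(Eδ_allow) = 7730·2760/(109000·1.6) = 122.3 mm² ⇒ d ≥ 12.48 mm.
The elongation limit governs.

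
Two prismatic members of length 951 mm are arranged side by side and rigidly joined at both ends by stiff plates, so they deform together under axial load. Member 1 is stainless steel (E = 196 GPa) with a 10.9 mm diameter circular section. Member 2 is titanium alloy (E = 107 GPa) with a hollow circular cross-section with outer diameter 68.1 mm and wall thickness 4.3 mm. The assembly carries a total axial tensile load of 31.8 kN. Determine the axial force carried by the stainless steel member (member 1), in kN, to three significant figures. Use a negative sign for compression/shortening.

A_1 = 93.31 mm².
A_2 = 861.9 mm².
Equal strain + equilibrium ⇒ each member carries load in proportion to AE: A₁E₁ = 18290000 N, A₂E₂ = 92220000 N, ΣAE = 110500000 N.
F₁ = P·A₁E₁/ΣAE = 31800·18290000/110500000 = 5263 N.

5.26 kN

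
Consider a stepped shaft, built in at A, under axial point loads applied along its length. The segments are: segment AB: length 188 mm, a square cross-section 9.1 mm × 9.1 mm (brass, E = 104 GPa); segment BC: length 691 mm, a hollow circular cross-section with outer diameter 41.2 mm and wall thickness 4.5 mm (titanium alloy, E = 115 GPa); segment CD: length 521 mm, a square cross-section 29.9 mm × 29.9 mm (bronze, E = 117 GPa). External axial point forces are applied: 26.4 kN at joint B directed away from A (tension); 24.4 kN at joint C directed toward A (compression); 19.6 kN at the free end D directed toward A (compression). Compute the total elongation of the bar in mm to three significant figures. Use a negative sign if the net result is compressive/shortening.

Internal axial forces (sectioning from the free end, tension +): N_CD = -19.6 kN, N_BC = -44 kN, N_AB = -17.6 kN.
A_AB = 82.81 mm².
A_BC = 518.8 mm².
A_CD = 894 mm².
δ_AB = -17600·188/(82.81·104000) = -0.3842 mm
δ_BC = -44000·691/(518.8·115000) = -0.5096 mm
δ_CD = -19600·521/(894·117000) = -0.09763 mm
δ = Σδ_i = -0.9914 mm.

-0.991 mm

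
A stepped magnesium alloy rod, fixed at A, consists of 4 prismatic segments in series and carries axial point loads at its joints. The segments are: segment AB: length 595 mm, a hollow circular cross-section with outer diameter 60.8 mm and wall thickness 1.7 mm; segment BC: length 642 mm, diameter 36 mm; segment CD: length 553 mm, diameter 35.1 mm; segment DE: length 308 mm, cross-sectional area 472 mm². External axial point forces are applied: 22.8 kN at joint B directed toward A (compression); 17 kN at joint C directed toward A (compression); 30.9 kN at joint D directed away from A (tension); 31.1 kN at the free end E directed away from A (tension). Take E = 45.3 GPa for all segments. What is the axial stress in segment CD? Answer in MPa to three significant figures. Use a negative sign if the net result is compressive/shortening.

Internal axial forces (sectioning from the free end, tension +): N_DE = 31.1 kN, N_CD = 62 kN, N_BC = 45 kN, N_AB = 22.2 kN.
A_CD = 967.6 mm².
σ_CD = N_CD/A_CD = 62000/967.6 = 64.07 MPa.

64.1 MPa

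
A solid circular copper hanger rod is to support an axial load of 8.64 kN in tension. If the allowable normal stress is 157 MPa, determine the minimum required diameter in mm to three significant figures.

8.37 mm

Required area A ≥ P/σ_allow = 8640/157 = 55.03 mm².
For a solid circular section, d ≥ √(4A/π) = 8.371 mm.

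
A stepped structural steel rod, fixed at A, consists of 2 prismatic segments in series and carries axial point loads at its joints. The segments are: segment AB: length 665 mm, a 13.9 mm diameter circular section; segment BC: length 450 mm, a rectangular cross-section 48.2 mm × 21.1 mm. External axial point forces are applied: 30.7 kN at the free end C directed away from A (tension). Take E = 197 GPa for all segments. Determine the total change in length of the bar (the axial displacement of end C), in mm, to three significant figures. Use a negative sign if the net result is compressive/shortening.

Internal axial forces (sectioning from the free end, tension +): N_BC = 30.7 kN, N_AB = 30.7 kN.
A_AB = 151.7 mm².
A_BC = 1017 mm².
δ_AB = 30700·665/(151.7·197000) = 0.6829 mm
δ_BC = 30700·450/(1017·197000) = 0.06895 mm
δ = Σδ_i = 0.7519 mm.

0.752 mm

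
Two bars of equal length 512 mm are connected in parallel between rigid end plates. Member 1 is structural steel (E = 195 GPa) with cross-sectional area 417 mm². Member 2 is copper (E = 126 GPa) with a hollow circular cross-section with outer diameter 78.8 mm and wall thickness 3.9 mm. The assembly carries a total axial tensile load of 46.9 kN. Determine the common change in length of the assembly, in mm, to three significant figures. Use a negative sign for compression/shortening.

0.122 mm

A_2 = 917.7 mm².
Equal strain + equilibrium ⇒ each member carries load in proportion to AE: A₁E₁ = 81320000 N, A₂E₂ = 115600000 N, ΣAE = 196900000 N.
δ = PL/ΣAE = 46900·512/196900000 = 0.1219 mm.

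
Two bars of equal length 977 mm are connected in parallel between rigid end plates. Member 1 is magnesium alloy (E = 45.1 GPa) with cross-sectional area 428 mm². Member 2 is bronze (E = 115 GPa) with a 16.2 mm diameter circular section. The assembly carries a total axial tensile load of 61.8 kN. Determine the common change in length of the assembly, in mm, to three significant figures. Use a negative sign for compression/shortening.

1.40 mm

A_2 = 206.1 mm².
Equal strain + equilibrium ⇒ each member carries load in proportion to AE: A₁E₁ = 19300000 N, A₂E₂ = 23700000 N, ΣAE = 43010000 N.
δ = PL/ΣAE = 61800·977/43010000 = 1.404 mm.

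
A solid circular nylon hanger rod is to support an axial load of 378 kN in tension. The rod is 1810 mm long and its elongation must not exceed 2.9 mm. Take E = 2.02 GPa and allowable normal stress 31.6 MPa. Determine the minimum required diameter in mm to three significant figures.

386 mm

Required area A ≥ P/σ_allow = 378000/31.6 = 11960 mm².
For a solid circular section, d ≥ √(4A/π) = 123.4 mm.
Elongation limit: A ≥ PL/(Eδ_allow) = 378000·1810/(2020·2.9) = 116800 mm² ⇒ d ≥ 385.6 mm.
The elongation limit governs.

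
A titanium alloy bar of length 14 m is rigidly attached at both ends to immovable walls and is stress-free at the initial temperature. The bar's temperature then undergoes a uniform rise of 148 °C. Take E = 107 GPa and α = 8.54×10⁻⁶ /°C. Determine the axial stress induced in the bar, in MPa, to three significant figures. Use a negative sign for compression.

-135 MPa

Free thermal expansion αLΔT = 8.54e-6 · 14000 · 148 = 17.69 mm.
The walls impose strain ε = −(17.69)/14000 = -1.2639e-03; σ = Eε = 107000 · -1.2639e-03 = -135.2 MPa.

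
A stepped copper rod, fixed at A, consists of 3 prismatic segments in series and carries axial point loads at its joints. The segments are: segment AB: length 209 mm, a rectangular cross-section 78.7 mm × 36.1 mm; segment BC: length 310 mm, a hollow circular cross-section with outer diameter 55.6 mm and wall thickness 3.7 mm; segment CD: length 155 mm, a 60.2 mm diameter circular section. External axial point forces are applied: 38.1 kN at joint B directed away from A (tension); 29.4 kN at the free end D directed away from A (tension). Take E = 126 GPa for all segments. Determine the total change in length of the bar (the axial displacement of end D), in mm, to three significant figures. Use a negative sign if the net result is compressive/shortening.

Internal axial forces (sectioning from the free end, tension +): N_CD = 29.4 kN, N_BC = 29.4 kN, N_AB = 67.5 kN.
A_AB = 2841 mm².
A_BC = 603.3 mm².
A_CD = 2846 mm².
δ_AB = 67500·209/(2841·126000) = 0.03941 mm
δ_BC = 29400·310/(603.3·126000) = 0.1199 mm
δ_CD = 29400·155/(2846·126000) = 0.01271 mm
δ = Σδ_i = 0.172 mm.

0.172 mm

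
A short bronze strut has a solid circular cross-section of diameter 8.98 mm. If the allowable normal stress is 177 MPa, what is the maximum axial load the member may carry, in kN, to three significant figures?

A = 63.33 mm².
P_max = σ_allow · A = 177 · 63.33 = 11210 N = 11.21 kN.

11.2 kN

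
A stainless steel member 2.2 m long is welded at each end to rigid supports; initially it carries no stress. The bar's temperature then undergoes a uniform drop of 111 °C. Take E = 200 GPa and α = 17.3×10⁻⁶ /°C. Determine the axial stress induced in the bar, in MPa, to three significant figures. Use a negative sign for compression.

Free thermal expansion αLΔT = 17.3e-6 · 2200 · -111 = -4.225 mm.
The walls impose strain ε = −(-4.225)/2200 = 1.9203e-03; σ = Eε = 200000 · 1.9203e-03 = 384.1 MPa.

384 MPa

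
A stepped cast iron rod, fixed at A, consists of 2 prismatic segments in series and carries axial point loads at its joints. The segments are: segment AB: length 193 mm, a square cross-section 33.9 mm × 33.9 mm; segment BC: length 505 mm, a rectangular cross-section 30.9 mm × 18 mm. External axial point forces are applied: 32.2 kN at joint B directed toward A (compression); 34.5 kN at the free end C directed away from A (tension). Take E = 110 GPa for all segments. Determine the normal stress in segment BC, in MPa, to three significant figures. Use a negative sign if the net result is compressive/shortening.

62.0 MPa

Internal axial forces (sectioning from the free end, tension +): N_BC = 34.5 kN, N_AB = 2.3 kN.
A_BC = 556.2 mm².
σ_BC = N_BC/A_BC = 34500/556.2 = 62.03 MPa.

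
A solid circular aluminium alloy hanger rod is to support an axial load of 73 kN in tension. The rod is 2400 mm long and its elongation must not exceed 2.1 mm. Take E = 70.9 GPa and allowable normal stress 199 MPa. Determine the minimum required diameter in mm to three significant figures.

38.7 mm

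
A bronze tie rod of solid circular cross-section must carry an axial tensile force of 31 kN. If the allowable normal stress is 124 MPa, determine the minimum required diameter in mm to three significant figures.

Required area A ≥ P/σ_allow = 31000/124 = 250 mm².
For a solid circular section, d ≥ √(4A/π) = 17.84 mm.

17.8 mm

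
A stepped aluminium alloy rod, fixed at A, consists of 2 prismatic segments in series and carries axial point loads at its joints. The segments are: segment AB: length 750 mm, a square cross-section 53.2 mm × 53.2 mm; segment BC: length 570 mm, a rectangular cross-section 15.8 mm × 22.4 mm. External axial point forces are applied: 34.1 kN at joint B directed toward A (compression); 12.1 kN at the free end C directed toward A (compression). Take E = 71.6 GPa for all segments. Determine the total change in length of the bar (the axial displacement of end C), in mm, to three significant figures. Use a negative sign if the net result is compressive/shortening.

-0.443 mm

Internal axial forces (sectioning from the free end, tension +): N_BC = -12.1 kN, N_AB = -46.2 kN.
A_AB = 2830 mm².
A_BC = 353.9 mm².
δ_AB = -46200·750/(2830·71600) = -0.171 mm
δ_BC = -12100·570/(353.9·71600) = -0.2722 mm
δ = Σδ_i = -0.4432 mm.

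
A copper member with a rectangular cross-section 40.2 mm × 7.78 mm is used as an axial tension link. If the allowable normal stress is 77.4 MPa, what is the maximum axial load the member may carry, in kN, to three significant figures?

24.2 kN

A = 312.8 mm².
P_max = σ_allow · A = 77.4 · 312.8 = 24210 N = 24.21 kN.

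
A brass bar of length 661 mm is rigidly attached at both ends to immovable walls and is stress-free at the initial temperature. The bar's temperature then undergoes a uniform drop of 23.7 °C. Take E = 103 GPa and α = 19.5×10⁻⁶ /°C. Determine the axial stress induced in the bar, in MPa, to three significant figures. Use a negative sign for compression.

47.6 MPa

Free thermal expansion αLΔT = 19.5e-6 · 661 · -23.7 = -0.3055 mm.
The walls impose strain ε = −(-0.3055)/661 = 4.6215e-04; σ = Eε = 103000 · 4.6215e-04 = 47.6 MPa.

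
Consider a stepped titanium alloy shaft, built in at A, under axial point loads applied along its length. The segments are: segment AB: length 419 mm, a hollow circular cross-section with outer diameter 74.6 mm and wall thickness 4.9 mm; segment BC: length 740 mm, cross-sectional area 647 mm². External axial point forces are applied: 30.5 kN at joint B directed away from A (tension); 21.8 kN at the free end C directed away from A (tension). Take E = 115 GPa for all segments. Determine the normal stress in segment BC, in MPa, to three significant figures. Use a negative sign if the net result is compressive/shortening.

33.7 MPa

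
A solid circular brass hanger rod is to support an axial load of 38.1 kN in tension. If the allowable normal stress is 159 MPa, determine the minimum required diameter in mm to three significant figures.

Required area A ≥ P/σ_allow = 38100/159 = 239.6 mm².
For a solid circular section, d ≥ √(4A/π) = 17.47 mm.

17.5 mm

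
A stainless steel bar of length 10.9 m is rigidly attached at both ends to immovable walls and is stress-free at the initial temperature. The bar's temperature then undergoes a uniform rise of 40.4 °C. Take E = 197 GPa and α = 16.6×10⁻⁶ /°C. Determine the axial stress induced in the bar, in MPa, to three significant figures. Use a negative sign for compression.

Free thermal expansion αLΔT = 16.6e-6 · 10900 · 40.4 = 7.31 mm.
The walls impose strain ε = −(7.31)/10900 = -6.7064e-04; σ = Eε = 197000 · -6.7064e-04 = -132.1 MPa.

-132 MPa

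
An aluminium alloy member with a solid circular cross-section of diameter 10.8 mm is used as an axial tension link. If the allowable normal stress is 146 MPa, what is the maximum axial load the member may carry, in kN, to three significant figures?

A = 91.61 mm².
P_max = σ_allow · A = 146 · 91.61 = 13370 N = 13.37 kN.

13.4 kN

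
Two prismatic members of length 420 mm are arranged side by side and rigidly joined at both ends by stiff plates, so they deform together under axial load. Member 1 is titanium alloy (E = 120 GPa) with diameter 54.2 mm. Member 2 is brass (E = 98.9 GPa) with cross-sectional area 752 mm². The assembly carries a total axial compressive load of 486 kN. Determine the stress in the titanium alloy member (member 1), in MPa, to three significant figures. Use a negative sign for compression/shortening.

-166 MPa

A_1 = 2307 mm².
Equal strain + equilibrium ⇒ each member carries load in proportion to AE: A₁E₁ = 276900000 N, A₂E₂ = 74370000 N, ΣAE = 351200000 N.
σ₁ = P·E₁/ΣAE = -486000·120000/351200000 = -166 MPa.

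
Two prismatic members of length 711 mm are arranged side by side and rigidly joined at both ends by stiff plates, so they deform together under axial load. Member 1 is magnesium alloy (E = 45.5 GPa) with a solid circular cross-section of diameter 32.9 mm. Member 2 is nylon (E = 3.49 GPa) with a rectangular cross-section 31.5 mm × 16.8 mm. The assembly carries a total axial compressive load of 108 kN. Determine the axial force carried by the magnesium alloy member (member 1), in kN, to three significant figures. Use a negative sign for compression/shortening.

A_1 = 850.1 mm².
A_2 = 529.2 mm².
Equal strain + equilibrium ⇒ each member carries load in proportion to AE: A₁E₁ = 38680000 N, A₂E₂ = 1847000 N, ΣAE = 40530000 N.
F₁ = P·A₁E₁/ΣAE = -108000·38680000/40530000 = -103100 N.

-103 kN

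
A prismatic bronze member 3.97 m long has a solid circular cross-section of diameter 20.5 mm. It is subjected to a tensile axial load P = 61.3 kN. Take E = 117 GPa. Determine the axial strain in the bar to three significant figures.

0.00159

A = 330.1 mm².
σ = N/A = 185.7 MPa; ε = σ/E = 185.7/117000 = 1.587e-03.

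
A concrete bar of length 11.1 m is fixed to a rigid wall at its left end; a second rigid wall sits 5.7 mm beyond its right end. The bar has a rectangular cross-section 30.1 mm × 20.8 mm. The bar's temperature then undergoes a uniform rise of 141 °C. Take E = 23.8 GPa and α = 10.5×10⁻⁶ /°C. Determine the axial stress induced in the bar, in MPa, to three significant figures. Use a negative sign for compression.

-23.0 MPa

Free thermal expansion αLΔT = 10.5e-6 · 11100 · 141 = 16.43 mm.
The walls engage after the gap closes; constrained expansion = 16.43 − 5.7 = 10.73 mm.
The walls impose strain ε = −(10.73)/11100 = -9.6699e-04; σ = Eε = 23800 · -9.6699e-04 = -23.01 MPa.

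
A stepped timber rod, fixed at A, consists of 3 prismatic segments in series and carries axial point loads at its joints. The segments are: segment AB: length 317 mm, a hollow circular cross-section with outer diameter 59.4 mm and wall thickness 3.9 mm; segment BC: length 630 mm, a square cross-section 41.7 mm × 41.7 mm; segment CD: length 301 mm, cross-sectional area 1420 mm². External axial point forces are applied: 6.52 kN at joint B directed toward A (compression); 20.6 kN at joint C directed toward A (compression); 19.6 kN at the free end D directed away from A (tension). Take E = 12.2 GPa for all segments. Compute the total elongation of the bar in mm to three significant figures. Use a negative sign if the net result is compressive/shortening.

0.0235 mm

Internal axial forces (sectioning from the free end, tension +): N_CD = 19.6 kN, N_BC = -1 kN, N_AB = -7.52 kN.
A_AB = 680 mm².
A_BC = 1739 mm².
δ_AB = -7520·317/(680·12200) = -0.2873 mm
δ_BC = -1000·630/(1739·12200) = -0.0297 mm
δ_CD = 19600·301/(1420·12200) = 0.3405 mm
δ = Σδ_i = 0.0235 mm.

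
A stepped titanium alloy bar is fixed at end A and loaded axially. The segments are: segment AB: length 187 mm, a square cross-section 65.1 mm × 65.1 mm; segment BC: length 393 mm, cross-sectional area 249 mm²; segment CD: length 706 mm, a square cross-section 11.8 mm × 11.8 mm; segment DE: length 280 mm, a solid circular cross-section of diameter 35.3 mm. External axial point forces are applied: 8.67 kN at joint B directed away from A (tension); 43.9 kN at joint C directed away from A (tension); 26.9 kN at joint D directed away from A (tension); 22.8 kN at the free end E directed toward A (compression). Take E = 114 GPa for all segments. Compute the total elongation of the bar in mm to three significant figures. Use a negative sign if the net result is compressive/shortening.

0.812 mm

Internal axial forces (sectioning from the free end, tension +): N_DE = -22.8 kN, N_CD = 4.1 kN, N_BC = 48 kN, N_AB = 56.67 kN.
A_AB = 4238 mm².
A_CD = 139.2 mm².
A_DE = 978.7 mm².
δ_AB = 56670·187/(4238·114000) = 0.02193 mm
δ_BC = 48000·393/(249·114000) = 0.6646 mm
δ_CD = 4100·706/(139.2·114000) = 0.1824 mm
δ_DE = -22800·280/(978.7·114000) = -0.05722 mm
δ = Σδ_i = 0.8116 mm.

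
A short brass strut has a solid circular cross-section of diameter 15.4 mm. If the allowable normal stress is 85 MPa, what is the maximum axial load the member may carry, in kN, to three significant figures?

15.8 kN

A = 186.3 mm².
P_max = σ_allow · A = 85 · 186.3 = 15830 N = 15.83 kN.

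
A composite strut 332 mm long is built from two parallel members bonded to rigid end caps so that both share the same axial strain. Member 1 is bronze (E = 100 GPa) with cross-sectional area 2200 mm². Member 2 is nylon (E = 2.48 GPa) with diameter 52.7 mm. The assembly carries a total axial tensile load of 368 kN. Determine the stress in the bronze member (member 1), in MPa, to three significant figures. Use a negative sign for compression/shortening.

163 MPa

A_2 = 2181 mm².
Equal strain + equilibrium ⇒ each member carries load in proportion to AE: A₁E₁ = 220000000 N, A₂E₂ = 5410000 N, ΣAE = 225400000 N.
σ₁ = P·E₁/ΣAE = 368000·100000/225400000 = 163.3 MPa.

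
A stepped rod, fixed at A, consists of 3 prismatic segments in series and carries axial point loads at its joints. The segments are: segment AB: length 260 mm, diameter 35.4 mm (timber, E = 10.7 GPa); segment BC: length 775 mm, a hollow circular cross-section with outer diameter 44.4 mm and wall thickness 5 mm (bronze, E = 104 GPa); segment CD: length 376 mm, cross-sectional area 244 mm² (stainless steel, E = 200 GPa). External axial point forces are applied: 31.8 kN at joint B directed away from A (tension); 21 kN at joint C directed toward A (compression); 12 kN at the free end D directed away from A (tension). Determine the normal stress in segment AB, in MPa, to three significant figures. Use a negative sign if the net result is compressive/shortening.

23.2 MPa

Internal axial forces (sectioning from the free end, tension +): N_CD = 12 kN, N_BC = -9 kN, N_AB = 22.8 kN.
A_AB = 984.2 mm².
σ_AB = N_AB/A_AB = 22800/984.2 = 23.17 MPa.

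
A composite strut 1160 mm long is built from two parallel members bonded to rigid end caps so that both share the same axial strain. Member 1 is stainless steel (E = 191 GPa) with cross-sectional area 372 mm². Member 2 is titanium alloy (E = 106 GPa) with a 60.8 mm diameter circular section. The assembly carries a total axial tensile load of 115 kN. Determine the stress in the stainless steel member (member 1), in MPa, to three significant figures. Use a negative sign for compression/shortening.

A_2 = 2903 mm².
Equal strain + equilibrium ⇒ each member carries load in proportion to AE: A₁E₁ = 71050000 N, A₂E₂ = 307800000 N, ΣAE = 378800000 N.
σ₁ = P·E₁/ΣAE = 115000·191000/378800000 = 57.98 MPa.

58.0 MPa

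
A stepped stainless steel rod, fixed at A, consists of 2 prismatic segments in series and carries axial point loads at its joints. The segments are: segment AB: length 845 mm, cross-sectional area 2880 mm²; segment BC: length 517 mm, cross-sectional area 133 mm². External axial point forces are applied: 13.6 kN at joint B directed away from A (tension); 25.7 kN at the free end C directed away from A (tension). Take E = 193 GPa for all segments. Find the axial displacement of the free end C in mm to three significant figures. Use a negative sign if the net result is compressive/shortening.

0.577 mm

Internal axial forces (sectioning from the free end, tension +): N_BC = 25.7 kN, N_AB = 39.3 kN.
δ_AB = 39300·845/(2880·193000) = 0.05974 mm
δ_BC = 25700·517/(133·193000) = 0.5176 mm
δ = Σδ_i = 0.5774 mm.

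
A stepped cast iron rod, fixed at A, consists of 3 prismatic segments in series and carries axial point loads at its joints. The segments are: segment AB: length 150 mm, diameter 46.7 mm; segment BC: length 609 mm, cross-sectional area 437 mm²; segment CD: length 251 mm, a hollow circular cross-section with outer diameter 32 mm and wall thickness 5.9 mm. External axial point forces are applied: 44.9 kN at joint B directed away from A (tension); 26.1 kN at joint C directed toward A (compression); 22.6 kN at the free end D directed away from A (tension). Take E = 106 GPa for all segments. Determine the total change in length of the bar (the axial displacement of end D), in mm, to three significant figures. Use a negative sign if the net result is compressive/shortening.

0.0988 mm

Internal axial forces (sectioning from the free end, tension +): N_CD = 22.6 kN, N_BC = -3.5 kN, N_AB = 41.4 kN.
A_AB = 1713 mm².
A_CD = 483.8 mm².
δ_AB = 41400·150/(1713·106000) = 0.0342 mm
δ_BC = -3500·609/(437·106000) = -0.04601 mm
δ_CD = 22600·251/(483.8·106000) = 0.1106 mm
δ = Σδ_i = 0.09881 mm.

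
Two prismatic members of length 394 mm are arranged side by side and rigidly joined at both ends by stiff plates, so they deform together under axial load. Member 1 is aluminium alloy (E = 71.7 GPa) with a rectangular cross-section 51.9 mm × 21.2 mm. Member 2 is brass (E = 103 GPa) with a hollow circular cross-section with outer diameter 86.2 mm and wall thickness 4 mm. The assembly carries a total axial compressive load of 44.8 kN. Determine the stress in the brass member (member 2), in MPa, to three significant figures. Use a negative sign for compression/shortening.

-24.9 MPa

A_1 = 1100 mm².
A_2 = 1033 mm².
Equal strain + equilibrium ⇒ each member carries load in proportion to AE: A₁E₁ = 78890000 N, A₂E₂ = 106400000 N, ΣAE = 185300000 N.
σ₂ = P·E₂/ΣAE = -44800·103000/185300000 = -24.9 MPa.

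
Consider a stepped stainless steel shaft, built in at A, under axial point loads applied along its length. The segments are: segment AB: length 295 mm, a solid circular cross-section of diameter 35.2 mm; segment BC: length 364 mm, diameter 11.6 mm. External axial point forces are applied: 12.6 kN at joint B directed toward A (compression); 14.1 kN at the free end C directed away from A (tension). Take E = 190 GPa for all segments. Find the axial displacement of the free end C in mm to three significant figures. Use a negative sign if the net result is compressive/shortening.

0.258 mm

Internal axial forces (sectioning from the free end, tension +): N_BC = 14.1 kN, N_AB = 1.5 kN.
A_AB = 973.1 mm².
A_BC = 105.7 mm².
δ_AB = 1500·295/(973.1·190000) = 0.002393 mm
δ_BC = 14100·364/(105.7·190000) = 0.2556 mm
δ = Σδ_i = 0.258 mm.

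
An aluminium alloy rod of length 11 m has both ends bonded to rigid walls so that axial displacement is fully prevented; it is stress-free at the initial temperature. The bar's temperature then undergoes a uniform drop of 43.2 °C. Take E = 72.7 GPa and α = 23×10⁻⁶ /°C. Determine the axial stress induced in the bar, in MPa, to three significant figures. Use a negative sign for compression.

72.2 MPa

Free thermal expansion αLΔT = 23e-6 · 11000 · -43.2 = -10.93 mm.
The walls impose strain ε = −(-10.93)/11000 = 9.9360e-04; σ = Eε = 72700 · 9.9360e-04 = 72.23 MPa.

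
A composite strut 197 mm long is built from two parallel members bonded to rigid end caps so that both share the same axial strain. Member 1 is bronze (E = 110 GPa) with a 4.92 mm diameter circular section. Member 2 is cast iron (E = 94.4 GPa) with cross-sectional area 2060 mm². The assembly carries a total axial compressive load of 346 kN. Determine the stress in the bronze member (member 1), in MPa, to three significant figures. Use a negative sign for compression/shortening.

-194 MPa

A_1 = 19.01 mm².
Equal strain + equilibrium ⇒ each member carries load in proportion to AE: A₁E₁ = 2091000 N, A₂E₂ = 194500000 N, ΣAE = 196600000 N.
σ₁ = P·E₁/ΣAE = -346000·110000/196600000 = -193.6 MPa.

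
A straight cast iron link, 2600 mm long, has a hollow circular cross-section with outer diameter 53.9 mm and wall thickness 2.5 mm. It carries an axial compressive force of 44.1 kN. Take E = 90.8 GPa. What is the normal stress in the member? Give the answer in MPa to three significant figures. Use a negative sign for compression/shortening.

A = 403.7 mm².
σ = N/A = -44100/403.7 = -109.2 MPa.

-109 MPa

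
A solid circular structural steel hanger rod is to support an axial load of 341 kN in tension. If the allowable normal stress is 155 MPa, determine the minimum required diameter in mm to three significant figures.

52.9 mm

Required area A ≥ P/σ_allow = 341000/155 = 2200 mm².
For a solid circular section, d ≥ √(4A/π) = 52.93 mm.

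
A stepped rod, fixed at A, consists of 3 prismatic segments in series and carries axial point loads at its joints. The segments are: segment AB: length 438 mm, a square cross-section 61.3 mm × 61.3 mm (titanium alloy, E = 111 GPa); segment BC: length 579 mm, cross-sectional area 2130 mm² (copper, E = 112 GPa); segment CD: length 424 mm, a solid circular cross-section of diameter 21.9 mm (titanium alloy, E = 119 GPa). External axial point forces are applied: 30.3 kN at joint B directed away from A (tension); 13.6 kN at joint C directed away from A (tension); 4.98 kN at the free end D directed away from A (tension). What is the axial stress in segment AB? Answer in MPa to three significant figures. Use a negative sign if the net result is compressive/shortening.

13.0 MPa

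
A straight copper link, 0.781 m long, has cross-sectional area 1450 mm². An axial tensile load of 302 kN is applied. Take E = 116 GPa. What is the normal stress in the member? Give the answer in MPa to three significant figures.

208 MPa

σ = N/A = 302000/1450 = 208.3 MPa.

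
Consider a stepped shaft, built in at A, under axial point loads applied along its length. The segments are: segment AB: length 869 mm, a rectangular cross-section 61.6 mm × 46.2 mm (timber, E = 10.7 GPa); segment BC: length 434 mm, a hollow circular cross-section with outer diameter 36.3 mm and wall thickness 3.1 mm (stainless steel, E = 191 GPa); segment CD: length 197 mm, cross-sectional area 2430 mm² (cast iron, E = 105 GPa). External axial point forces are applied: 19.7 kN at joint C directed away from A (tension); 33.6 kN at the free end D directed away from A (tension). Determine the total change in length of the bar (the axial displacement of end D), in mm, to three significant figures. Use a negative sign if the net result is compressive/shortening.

1.92 mm

Internal axial forces (sectioning from the free end, tension +): N_CD = 33.6 kN, N_BC = 53.3 kN, N_AB = 53.3 kN.
A_AB = 2846 mm².
A_BC = 323.3 mm².
δ_AB = 53300·869/(2846·10700) = 1.521 mm
δ_BC = 53300·434/(323.3·191000) = 0.3746 mm
δ_CD = 33600·197/(2430·105000) = 0.02594 mm
δ = Σδ_i = 1.922 mm.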